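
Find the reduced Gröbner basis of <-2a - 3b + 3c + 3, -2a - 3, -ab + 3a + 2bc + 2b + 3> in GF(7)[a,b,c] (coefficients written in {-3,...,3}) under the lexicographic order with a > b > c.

G = {a - 2, b - c - 2, c^2 + 2c + 1}

f_1 = -2a - 3b + 3c + 3, LT = a.
f_2 = -2a - 3, LT = a.
f_3 = -ab + 3a + 2bc + 2b + 3, LT = ab.

S(f_1,f_2): lcm = a. S = -2b + 2c - 3.
  leading term b: no divisor's leading term divides it; move -2b to the remainder.
  leading term c: no divisor's leading term divides it; move 2c to the remainder.
  leading term 1: no divisor's leading term divides it; move -3 to the remainder.
  remainder -2b + 2c - 3 ≠ 0; add g_4 = -2b + 2c - 3 to the basis.

S(f_1,f_3): lcm = ab. S = 3a - 2b^2 - 3bc - 3b + 3.
  leading term a: subtract (2)·f_1 from 3a - 2b^2 - 3bc - 3b + 3 → -2b^2 - 3bc + 3b + c - 3
  leading term b^2: subtract (b)·g_4 from -2b^2 - 3bc + 3b + c - 3 → 2bc - b + c - 3
  leading term bc: subtract (-c)·g_4 from 2bc - b + c - 3 → -b + 2c^2 - 2c - 3
  leading term b: subtract (-3)·g_4 from -b + 2c^2 - 2c - 3 → 2c^2 - 3c + 2
  leading term c^2: no divisor's leading term divides it; move 2c^2 to the remainder.
  leading term c: no divisor's leading term divides it; move -3c to the remainder.
  leading term 1: no divisor's leading term divides it; move 2 to the remainder.
  remainder 2c^2 - 3c + 2 ≠ 0; add g_5 = 2c^2 - 3c + 2 to the basis.

The other S-polynomials (S(f_2,f_3), S(f_1,g_4), S(f_2,g_4), S(f_3,g_4), S(f_1,g_5), S(f_2,g_5), S(f_3,g_5), S(g_4,g_5)) all reduce to 0 modulo the current basis, so we have a Gröbner basis.
Inter-reduce: drop elements whose leading term is divisible by another's, tail-reduce, and make monic.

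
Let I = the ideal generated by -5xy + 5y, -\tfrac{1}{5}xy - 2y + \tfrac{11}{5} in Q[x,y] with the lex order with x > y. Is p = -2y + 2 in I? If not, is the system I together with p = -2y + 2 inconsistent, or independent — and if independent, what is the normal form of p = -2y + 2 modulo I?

-2y + 2 lies in I (it reduces to 0).

First compute the reduced Gröbner basis of I by Buchberger's algorithm.
f_1 = -5xy + 5y, LT = xy.
f_2 = -\tfrac{1}{5}xy - 2y + \tfrac{11}{5}, LT = xy.

S(f_1,f_2): lcm = xy. S = -11y + 11.
  leading term y: no divisor's leading term divides it; move -11y to the remainder.
  leading term 1: no divisor's leading term divides it; move 11 to the remainder.
  remainder -11y + 11 ≠ 0; add h_3 = -11y + 11 to the basis.

S(f_1,h_3): lcm = xy. S = x - y.
  leading term x: no divisor's leading term divides it; move x to the remainder.
  leading term y: subtract (\tfrac{1}{11})·h_3 from -y → -1
  leading term 1: no divisor's leading term divides it; move -1 to the remainder.
  remainder x - 1 ≠ 0; add h_4 = x - 1 to the basis.

S(f_2,h_3): lcm = xy. S = x + 10y - 11.
  leading term x: subtract (1)·h_4 from x + 10y - 11 → 10y - 10
  leading term y: subtract (-\tfrac{10}{11})·h_3 from 10y - 10 → 0
  remainder 0.

S(f_1,h_4): lcm = xy. S = 0.
  remainder 0.

S(f_2,h_4): lcm = xy. S = 11y - 11.
  leading term y: subtract (-1)·h_3 from 11y - 11 → 0
  remainder 0.

S(h_3,h_4): leading monomials are coprime, so the S-polynomial reduces to 0 (Buchberger's first criterion).
Every S-polynomial of the final basis reduces to 0, so we have a Gröbner basis.
Inter-reduce: drop elements whose leading term is divisible by another's, tail-reduce, and make monic.
Reduced Gröbner basis: {x - 1, y - 1}.
Label its elements g_1 = x - 1, g_2 = y - 1.

Reduce p = -2y + 2 modulo G:
  leading term y: subtract (-2)·g_2 from -2y + 2 → 0
  normal form = 0.
Since the normal form is 0, p ∈ I.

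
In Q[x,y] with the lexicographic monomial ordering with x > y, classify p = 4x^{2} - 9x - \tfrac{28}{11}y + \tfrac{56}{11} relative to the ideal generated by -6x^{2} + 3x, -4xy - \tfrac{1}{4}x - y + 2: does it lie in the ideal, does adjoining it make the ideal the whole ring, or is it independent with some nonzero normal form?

First compute the reduced Gröbner basis of I by Buchberger's algorithm.
f_1 = -6x^{2} + 3x, LT = x^{2}.
f_2 = -4xy - \tfrac{1}{4}x - y + 2, LT = xy.

S(f_1,f_2): lcm = x^{2}y. S = -\tfrac{1}{16}x^{2} - \tfrac{3}{4}xy + \tfrac{1}{2}x.
  leading term x^{2}: subtract (\tfrac{1}{96})·f_1 from -\tfrac{1}{16}x^{2} - \tfrac{3}{4}xy + \tfrac{1}{2}x → -\tfrac{3}{4}xy + \tfrac{15}{32}x
  leading term xy: subtract (\tfrac{3}{16})·f_2 from -\tfrac{3}{4}xy + \tfrac{15}{32}x → \tfrac{33}{64}x + \tfrac{3}{16}y - \tfrac{3}{8}
  leading term x: no divisor's leading term divides it; move \tfrac{33}{64}x to the remainder.
  leading term y: no divisor's leading term divides it; move \tfrac{3}{16}y to the remainder.
  leading term 1: no divisor's leading term divides it; move -\tfrac{3}{8} to the remainder.
  remainder \tfrac{33}{64}x + \tfrac{3}{16}y - \tfrac{3}{8} ≠ 0; add h_3 = \tfrac{33}{64}x + \tfrac{3}{16}y - \tfrac{3}{8} to the basis.

S(f_2,h_3): lcm = xy. S = \tfrac{1}{16}x - \tfrac{4}{11}y^{2} + \tfrac{43}{44}y - \tfrac{1}{2}.
  leading term x: subtract (\tfrac{4}{33})·h_3 from \tfrac{1}{16}x - \tfrac{4}{11}y^{2} + \tfrac{43}{44}y - \tfrac{1}{2} → -\tfrac{4}{11}y^{2} + \tfrac{21}{22}y - \tfrac{5}{11}
  leading term y^{2}: no divisor's leading term divides it; move -\tfrac{4}{11}y^{2} to the remainder.
  leading term y: no divisor's leading term divides it; move \tfrac{21}{22}y to the remainder.
  leading term 1: no divisor's leading term divides it; move -\tfrac{5}{11} to the remainder.
  remainder -\tfrac{4}{11}y^{2} + \tfrac{21}{22}y - \tfrac{5}{11} ≠ 0; add h_4 = -\tfrac{4}{11}y^{2} + \tfrac{21}{22}y - \tfrac{5}{11} to the basis.

The other S-polynomials (S(f_1,h_3), S(f_1,h_4), S(f_2,h_4), S(h_3,h_4)) all reduce to 0 modulo the current basis, so we have a Gröbner basis.
Inter-reduce: drop elements whose leading term is divisible by another's, tail-reduce, and make monic.
Reduced Gröbner basis: {x + \tfrac{4}{11}y - \tfrac{8}{11}, y^{2} - \tfrac{21}{8}y + \tfrac{5}{4}}.
Label its elements g_1 = x + \tfrac{4}{11}y - \tfrac{8}{11}, g_2 = y^{2} - \tfrac{21}{8}y + \tfrac{5}{4}.

Reduce p = 4x^{2} - 9x - \tfrac{28}{11}y + \tfrac{56}{11} modulo G:
  leading term x^{2}: subtract (4x)·g_1 from 4x^{2} - 9x - \tfrac{28}{11}y + \tfrac{56}{11} → -\tfrac{16}{11}xy - \tfrac{67}{11}x - \tfrac{28}{11}y + \tfrac{56}{11}
  leading term xy: subtract (-\tfrac{16}{11}y)·g_1 from -\tfrac{16}{11}xy - \tfrac{67}{11}x - \tfrac{28}{11}y + \tfrac{56}{11} → -\tfrac{67}{11}x + \tfrac{64}{121}y^{2} - \tfrac{436}{121}y + \tfrac{56}{11}
  leading term x: subtract (-\tfrac{67}{11})·g_1 from -\tfrac{67}{11}x + \tfrac{64}{121}y^{2} - \tfrac{436}{121}y + \tfrac{56}{11} → \tfrac{64}{121}y^{2} - \tfrac{168}{121}y + \tfrac{80}{121}
  leading term y^{2}: subtract (\tfrac{64}{121})·g_2 from \tfrac{64}{121}y^{2} - \tfrac{168}{121}y + \tfrac{80}{121} → 0
  normal form = 0.
Since the normal form is 0, p ∈ I.

4x^{2} - 9x - \tfrac{28}{11}y + \tfrac{56}{11} lies in I (it reduces to 0).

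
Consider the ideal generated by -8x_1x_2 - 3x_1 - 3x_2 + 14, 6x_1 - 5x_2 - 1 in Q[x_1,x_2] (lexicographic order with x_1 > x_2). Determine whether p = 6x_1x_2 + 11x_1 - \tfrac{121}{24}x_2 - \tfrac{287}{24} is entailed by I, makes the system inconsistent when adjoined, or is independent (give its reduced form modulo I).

6x_1x_2 + 11x_1 - \tfrac{121}{24}x_2 - \tfrac{287}{24} lies in I (it reduces to 0).

First compute the reduced Gröbner basis of I by Buchberger's algorithm.
f_1 = -8x_1x_2 - 3x_1 - 3x_2 + 14, LT = x_1x_2.
f_2 = 6x_1 - 5x_2 - 1, LT = x_1.

S(f_1,f_2): lcm = x_1x_2. S = \tfrac{3}{8}x_1 + \tfrac{5}{6}x_2^{2} + \tfrac{13}{24}x_2 - \tfrac{7}{4}.
  reduce S modulo (f_1, f_2):
  remainder \tfrac{5}{6}x_2^{2} + \tfrac{41}{48}x_2 - \tfrac{27}{16} ≠ 0; add h_3 = \tfrac{5}{6}x_2^{2} + \tfrac{41}{48}x_2 - \tfrac{27}{16} to the basis.

The other S-polynomials (S(f_1,h_3), S(f_2,h_3)) all reduce to 0 modulo the current basis, so we have a Gröbner basis.
Inter-reduce: drop elements whose leading term is divisible by another's, tail-reduce, and make monic.
Reduced Gröbner basis: {x_1 - \tfrac{5}{6}x_2 - \tfrac{1}{6}, x_2^{2} + \tfrac{41}{40}x_2 - \tfrac{81}{40}}.
Label its elements g_1 = x_1 - \tfrac{5}{6}x_2 - \tfrac{1}{6}, g_2 = x_2^{2} + \tfrac{41}{40}x_2 - \tfrac{81}{40}.

Reduce p = 6x_1x_2 + 11x_1 - \tfrac{121}{24}x_2 - \tfrac{287}{24} modulo G:
  leading term x_1x_2: subtract (6x_2)·g_1 from 6x_1x_2 + 11x_1 - \tfrac{121}{24}x_2 - \tfrac{287}{24} → 11x_1 + 5x_2^{2} - \tfrac{97}{24}x_2 - \tfrac{287}{24}
  leading term x_1: subtract (11)·g_1 from 11x_1 + 5x_2^{2} - \tfrac{97}{24}x_2 - \tfrac{287}{24} → 5x_2^{2} + \tfrac{41}{8}x_2 - \tfrac{81}{8}
  leading term x_2^{2}: subtract (5)·g_2 from 5x_2^{2} + \tfrac{41}{8}x_2 - \tfrac{81}{8} → 0
  normal form = 0.
Since the normal form is 0, p ∈ I.

Ideal membership is decidable via reduction modulo a Gröbner basis.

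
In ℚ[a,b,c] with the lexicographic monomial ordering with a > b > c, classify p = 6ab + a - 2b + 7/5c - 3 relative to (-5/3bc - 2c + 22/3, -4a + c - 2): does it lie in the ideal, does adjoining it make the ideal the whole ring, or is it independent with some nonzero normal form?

6ab + a - 2b + 7/5c - 3 is independent of I; its normal form modulo I is -5b - 3/20c + 31/10.

First compute the reduced Gröbner basis of I by Buchberger's algorithm.
f_1 = -5/3bc - 2c + 22/3, LT = bc.
f_2 = -4a + c - 2, LT = a.

The S-polynomials (S(f_1,f_2)) all reduce to 0 modulo the current basis, so we have a Gröbner basis.
Inter-reduce: drop elements whose leading term is divisible by another's, tail-reduce, and make monic.
Reduced Gröbner basis: {a - ¼c + ½, bc + 6/5c - 22/5}.
Label its elements g_1 = a - ¼c + ½, g_2 = bc + 6/5c - 22/5.

Reduce p = 6ab + a - 2b + 7/5c - 3 modulo G:
  leading term ab: subtract (6b)·g_1 from 6ab + a - 2b + 7/5c - 3 → a + 3/2bc - 5b + 7/5c - 3
  leading term a: subtract (1)·g_1 from a + 3/2bc - 5b + 7/5c - 3 → 3/2bc - 5b + 33/20c - 7/2
  leading term bc: subtract (3/2)·g_2 from 3/2bc - 5b + 33/20c - 7/2 → -5b - 3/20c + 31/10
  leading term b: no divisor's leading term divides it; move -5b to the remainder.
  leading term c: no divisor's leading term divides it; move -3/20c to the remainder.
  leading term 1: no divisor's leading term divides it; move 31/10 to the remainder.
  normal form = -5b - 3/20c + 31/10.
The normal form is nonzero, so p ∉ I. Since p minus its normal form lies in I, I + (p) = I + (r) where r = -5b - 3/20c + 31/10; decide whether this ideal is the whole ring.
Run Buchberger on G together with r (pairs among the g_i already reduce to 0 since G is a Gröbner basis):
g_1 = a - ¼c + ½, LT = a.
g_2 = bc + 6/5c - 22/5, LT = bc.
r = -5b - 3/20c + 31/10, LT = b.

S(g_2,r): lcm = bc. S = -3/100c² + 91/50c - 22/5.
  reduce S modulo (g_1, g_2, r):
  remainder -3/100c² + 91/50c - 22/5 ≠ 0; add m_4 = -3/100c² + 91/50c - 22/5 to the basis.

The other S-polynomials (S(g_1,g_2), S(g_1,r), S(g_1,m_4), S(g_2,m_4), S(r,m_4)) all reduce to 0 modulo the current basis, so we have a Gröbner basis.
Inter-reduce: drop elements whose leading term is divisible by another's, tail-reduce, and make monic.
Reduced Gröbner basis: {a - ¼c + ½, b + 3/100c - 31/50, c² - 182/3c + 440/3}.
The reduced Gröbner basis of I + (p) is {a - ¼c + ½, b + 3/100c - 31/50, c² - 182/3c + 440/3} ≠ {1}, a proper ideal, so the enlarged system stays consistent: p is independent of I, with normal form -5b - 3/20c + 31/10.

The remainder on division by a Gröbner basis is unique — it is the normal form.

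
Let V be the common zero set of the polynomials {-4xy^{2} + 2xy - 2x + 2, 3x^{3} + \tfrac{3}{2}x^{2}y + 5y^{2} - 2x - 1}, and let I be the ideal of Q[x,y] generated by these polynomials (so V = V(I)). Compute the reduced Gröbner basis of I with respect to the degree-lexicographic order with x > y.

f_1 = -4xy^{2} + 2xy - 2x + 2, LT = xy^{2}.
f_2 = 3x^{3} + \tfrac{3}{2}x^{2}y + 5y^{2} - 2x - 1, LT = x^{3}.

S(f_1,f_2): lcm = x^{3}y^{2}. S = -\tfrac{1}{2}x^{2}y^{3} - \tfrac{1}{2}x^{3}y - \tfrac{5}{3}y^{4} + \tfrac{1}{2}x^{3} + \tfrac{2}{3}xy^{2} - \tfrac{1}{2}x^{2} + \tfrac{1}{3}y^{2}.
  leading term x^{2}y^{3}: subtract (\tfrac{1}{8}xy)·f_1 from -\tfrac{1}{2}x^{2}y^{3} - \tfrac{1}{2}x^{3}y - \tfrac{5}{3}y^{4} + \tfrac{1}{2}x^{3} + \tfrac{2}{3}xy^{2} - \tfrac{1}{2}x^{2} + \tfrac{1}{3}y^{2} → -\tfrac{1}{2}x^{3}y - \tfrac{1}{4}x^{2}y^{2} - \tfrac{5}{3}y^{4} + \tfrac{1}{2}x^{3} + \tfrac{1}{4}x^{2}y + \tfrac{2}{3}xy^{2} - \tfrac{1}{2}x^{2} - \tfrac{1}{4}xy + \tfrac{1}{3}y^{2}
  leading term x^{3}y: subtract (-\tfrac{1}{6}y)·f_2 from -\tfrac{1}{2}x^{3}y - \tfrac{1}{4}x^{2}y^{2} - \tfrac{5}{3}y^{4} + \tfrac{1}{2}x^{3} + \tfrac{1}{4}x^{2}y + \tfrac{2}{3}xy^{2} - \tfrac{1}{2}x^{2} - \tfrac{1}{4}xy + \tfrac{1}{3}y^{2} → -\tfrac{5}{3}y^{4} + \tfrac{1}{2}x^{3} + \tfrac{1}{4}x^{2}y + \tfrac{2}{3}xy^{2} + \tfrac{5}{6}y^{3} - \tfrac{1}{2}x^{2} - \tfrac{7}{12}xy + \tfrac{1}{3}y^{2} - \tfrac{1}{6}y
  leading term y^{4}: no divisor's leading term divides it; move -\tfrac{5}{3}y^{4} to the remainder.
  leading term x^{3}: subtract (\tfrac{1}{6})·f_2 from \tfrac{1}{2}x^{3} + \tfrac{1}{4}x^{2}y + \tfrac{2}{3}xy^{2} + \tfrac{5}{6}y^{3} - \tfrac{1}{2}x^{2} - \tfrac{7}{12}xy + \tfrac{1}{3}y^{2} - \tfrac{1}{6}y → \tfrac{2}{3}xy^{2} + \tfrac{5}{6}y^{3} - \tfrac{1}{2}x^{2} - \tfrac{7}{12}xy - \tfrac{1}{2}y^{2} + \tfrac{1}{3}x - \tfrac{1}{6}y + \tfrac{1}{6}
  leading term xy^{2}: subtract (-\tfrac{1}{6})·f_1 from \tfrac{2}{3}xy^{2} + \tfrac{5}{6}y^{3} - \tfrac{1}{2}x^{2} - \tfrac{7}{12}xy - \tfrac{1}{2}y^{2} + \tfrac{1}{3}x - \tfrac{1}{6}y + \tfrac{1}{6} → \tfrac{5}{6}y^{3} - \tfrac{1}{2}x^{2} - \tfrac{1}{4}xy - \tfrac{1}{2}y^{2} - \tfrac{1}{6}y + \tfrac{1}{2}
  leading term y^{3}: no divisor's leading term divides it; move \tfrac{5}{6}y^{3} to the remainder.
  leading term x^{2}: no divisor's leading term divides it; move -\tfrac{1}{2}x^{2} to the remainder.
  leading term xy: no divisor's leading term divides it; move -\tfrac{1}{4}xy to the remainder.
  leading term y^{2}: no divisor's leading term divides it; move -\tfrac{1}{2}y^{2} to the remainder.
  leading term y: no divisor's leading term divides it; move -\tfrac{1}{6}y to the remainder.
  leading term 1: no divisor's leading term divides it; move \tfrac{1}{2} to the remainder.
  remainder -\tfrac{5}{3}y^{4} + \tfrac{5}{6}y^{3} - \tfrac{1}{2}x^{2} - \tfrac{1}{4}xy - \tfrac{1}{2}y^{2} - \tfrac{1}{6}y + \tfrac{1}{2} ≠ 0; add g_3 = -\tfrac{5}{3}y^{4} + \tfrac{5}{6}y^{3} - \tfrac{1}{2}x^{2} - \tfrac{1}{4}xy - \tfrac{1}{2}y^{2} - \tfrac{1}{6}y + \tfrac{1}{2} to the basis.

The other S-polynomials (S(f_1,g_3), S(f_2,g_3)) all reduce to 0 modulo the current basis, so we have a Gröbner basis.

G = {y^{4} - \tfrac{1}{2}y^{3} + \tfrac{3}{10}x^{2} + \tfrac{3}{20}xy + \tfrac{3}{10}y^{2} + \tfrac{1}{10}y - \tfrac{3}{10}, x^{3} + \tfrac{1}{2}x^{2}y + \tfrac{5}{3}y^{2} - \tfrac{2}{3}x - \tfrac{1}{3}, xy^{2} - \tfrac{1}{2}xy + \tfrac{1}{2}x - \tfrac{1}{2}}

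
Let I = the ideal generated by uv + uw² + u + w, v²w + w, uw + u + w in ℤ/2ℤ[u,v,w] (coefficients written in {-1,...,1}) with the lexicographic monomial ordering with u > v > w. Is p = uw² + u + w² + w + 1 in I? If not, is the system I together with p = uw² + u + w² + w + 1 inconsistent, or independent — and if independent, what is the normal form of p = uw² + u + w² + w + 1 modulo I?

First compute the reduced Gröbner basis of I by Buchberger's algorithm.
f_1 = uv + uw² + u + w, LT = uv.
f_2 = v²w + w, LT = v²w.
f_3 = uw + u + w, LT = uw.

S(f_1,f_2): lcm = uv²w. S = uvw³ + uvw + uw + vw².
  reduce S modulo (f_1, f_2, f_3):
  remainder u + vw² + w⁵ + w³ + w ≠ 0; add h_4 = u + vw² + w⁵ + w³ + w to the basis.

S(f_1,f_3): lcm = uvw. S = uv + uw³ + uw + vw + w².
  reduce S modulo (f_1, f_2, f_3, h_4):
  remainder vw + w³ + w² ≠ 0; add h_5 = vw + w³ + w² to the basis.

S(f_2,f_3): lcm = uv²w. S = uv² + uw + v²w.
  reduce S modulo (f_1, f_2, f_3, h_4, h_5):
  remainder w⁵ + w³ + w ≠ 0; add h_6 = w⁵ + w³ + w to the basis.

The other S-polynomials (S(f_1,h_4), S(f_2,h_4), S(f_3,h_4), S(f_1,h_5), S(f_2,h_5), S(f_3,h_5), S(h_4,h_5), S(f_1,h_6), S(f_2,h_6), S(f_3,h_6), S(h_4,h_6), S(h_5,h_6)) all reduce to 0 modulo the current basis, so we have a Gröbner basis.
Inter-reduce: drop elements whose leading term is divisible by another's, tail-reduce, and make monic.
Reduced Gröbner basis: {u + w⁴ + w³, vw + w³ + w², w⁵ + w³ + w}.
Label its elements g_1 = u + w⁴ + w³, g_2 = vw + w³ + w², g_3 = w⁵ + w³ + w.

Reduce p = uw² + u + w² + w + 1 modulo G:
  leading term uw²: subtract (w²)·g_1 from uw² + u + w² + w + 1 → u + w⁶ + w⁵ + w² + w + 1
  leading term u: subtract (1)·g_1 from u + w⁶ + w⁵ + w² + w + 1 → w⁶ + w⁵ + w⁴ + w³ + w² + w + 1
  leading term w⁶: subtract (w)·g_3 from w⁶ + w⁵ + w⁴ + w³ + w² + w + 1 → w⁵ + w³ + w + 1
  leading term w⁵: subtract (1)·g_3 from w⁵ + w³ + w + 1 → 1
  leading term 1: no divisor's leading term divides it; move 1 to the remainder.
  normal form = 1.
The normal form is nonzero, so p ∉ I. Since p minus its normal form lies in I, I + (p) = I + (r) where r = 1; decide whether this ideal is the whole ring.
Here r = 1 is a nonzero constant, hence a unit: 1 ∈ I + (p), the Gröbner basis of I + (p) is {1}, and the enlarged system has no common solution — adjoining p is inconsistent.

The remainder on division by a Gröbner basis is unique — it is the normal form.

Adjoining uw² + u + w² + w + 1 makes the ideal the whole ring: the system is inconsistent.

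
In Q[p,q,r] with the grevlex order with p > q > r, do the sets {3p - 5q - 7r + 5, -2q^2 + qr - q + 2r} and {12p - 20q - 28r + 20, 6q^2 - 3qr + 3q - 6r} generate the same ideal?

Equality of ideals is decidable: compute both reduced Gröbner bases (unique for the ordering) and check whether they agree.
Buchberger on the first generating set:
f_1 = 3p - 5q - 7r + 5, LT = p.
f_2 = -2q^2 + qr - q + 2r, LT = q^2.

The S-polynomials (S(f_1,f_2)) all reduce to 0 modulo the current basis, so we have a Gröbner basis.
Inter-reduce: drop elements whose leading term is divisible by another's, tail-reduce, and make monic.
Reduced Gröbner basis: {q^2 - 1/2qr + 1/2q - r, p - 5/3q - 7/3r + 5/3}.

Buchberger on the second generating set:
h_1 = 12p - 20q - 28r + 20, LT = p.
h_2 = 6q^2 - 3qr + 3q - 6r, LT = q^2.

The S-polynomials (S(h_1,h_2)) all reduce to 0 modulo the current basis, so we have a Gröbner basis.
Inter-reduce: drop elements whose leading term is divisible by another's, tail-reduce, and make monic.
Reduced Gröbner basis: {q^2 - 1/2qr + 1/2q - r, p - 5/3q - 7/3r + 5/3}.

The two bases agree; hence the ideals are identical.

Yes, the ideals are equal.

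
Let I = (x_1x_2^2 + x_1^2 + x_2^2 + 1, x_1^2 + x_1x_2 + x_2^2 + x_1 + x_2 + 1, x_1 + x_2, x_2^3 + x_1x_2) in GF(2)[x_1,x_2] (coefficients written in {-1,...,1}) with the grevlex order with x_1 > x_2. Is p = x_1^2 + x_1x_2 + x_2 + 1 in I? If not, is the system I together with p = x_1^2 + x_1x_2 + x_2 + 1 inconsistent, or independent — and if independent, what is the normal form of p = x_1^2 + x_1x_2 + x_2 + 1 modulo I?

x_1^2 + x_1x_2 + x_2 + 1 lies in I (it reduces to 0).

First compute the reduced Gröbner basis of I by Buchberger's algorithm.
f_1 = x_1x_2^2 + x_1^2 + x_2^2 + 1, LT = x_1x_2^2.
f_2 = x_1^2 + x_1x_2 + x_2^2 + x_1 + x_2 + 1, LT = x_1^2.
f_3 = x_1 + x_2, LT = x_1.
f_4 = x_2^3 + x_1x_2, LT = x_2^3.

S(f_1,f_2): lcm = x_1^2x_2^2. S = x_1x_2^3 + x_2^4 + x_1^3 + x_2^3 + x_2^2 + x_1.
  reduce S modulo (f_1, f_2, f_3, f_4):
  remainder x_2 + 1 ≠ 0; add h_5 = x_2 + 1 to the basis.

The other S-polynomials (S(f_1,f_3), S(f_1,f_4), S(f_2,f_3), S(f_2,f_4), S(f_3,f_4), S(f_1,h_5), S(f_2,h_5), S(f_3,h_5), S(f_4,h_5)) all reduce to 0 modulo the current basis, so we have a Gröbner basis.
Inter-reduce: drop elements whose leading term is divisible by another's, tail-reduce, and make monic.
Reduced Gröbner basis: {x_1 + 1, x_2 + 1}.
Label its elements g_1 = x_1 + 1, g_2 = x_2 + 1.

Reduce p = x_1^2 + x_1x_2 + x_2 + 1 modulo G:
  leading term x_1^2: subtract (x_1)·g_1 from x_1^2 + x_1x_2 + x_2 + 1 → x_1x_2 + x_1 + x_2 + 1
  leading term x_1x_2: subtract (x_2)·g_1 from x_1x_2 + x_1 + x_2 + 1 → x_1 + 1
  leading term x_1: subtract (1)·g_1 from x_1 + 1 → 0
  normal form = 0.
Since the normal form is 0, p ∈ I.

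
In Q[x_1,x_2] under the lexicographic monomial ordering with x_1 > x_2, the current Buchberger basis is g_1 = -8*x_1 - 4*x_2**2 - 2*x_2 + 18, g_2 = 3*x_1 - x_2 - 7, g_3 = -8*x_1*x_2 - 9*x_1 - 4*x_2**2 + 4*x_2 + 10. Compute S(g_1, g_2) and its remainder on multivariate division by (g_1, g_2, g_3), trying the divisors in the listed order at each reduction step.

S(g_1, g_2) = 1/2*x_2**2 + 7/12*x_2 + 1/12; remainder on division = 1/2*x_2**2 + 7/12*x_2 + 1/12.

lcm(LM(g_1), LM(g_2)) = x_1.
S = (lcm/LT(g_1))·g_1 − (lcm/LT(g_2))·g_2 = 1/2*x_2**2 + 7/12*x_2 + 1/12.
Reduce S modulo (g_1, g_2, g_3) in that order:
  leading term x_2**2: no divisor's leading term divides it; move 1/2*x_2**2 to the remainder.
  leading term x_2: no divisor's leading term divides it; move 7/12*x_2 to the remainder.
  leading term 1: no divisor's leading term divides it; move 1/12 to the remainder.
The remainder 1/2*x_2**2 + 7/12*x_2 + 1/12 is nonzero, so it would be added as the next basis element.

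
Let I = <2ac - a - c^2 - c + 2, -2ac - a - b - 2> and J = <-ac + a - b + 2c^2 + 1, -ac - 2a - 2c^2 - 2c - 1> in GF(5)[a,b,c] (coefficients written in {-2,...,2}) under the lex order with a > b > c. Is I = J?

No, the ideals differ.

Since reduced Gröbner bases are canonical representatives of ideals under a given ordering, it suffices to compute and compare them.
Buchberger on the first generating set:
f_1 = 2ac - a - c^2 - c + 2, LT = ac.
f_2 = -2ac - a - b - 2, LT = ac.

S(f_1,f_2): lcm = ac. S = -a + 2b + 2c^2 + 2c.
  leading term a: no divisor's leading term divides it; move -a to the remainder.
  leading term b: no divisor's leading term divides it; move 2b to the remainder.
  leading term c^2: no divisor's leading term divides it; move 2c^2 to the remainder.
  leading term c: no divisor's leading term divides it; move 2c to the remainder.
  remainder -a + 2b + 2c^2 + 2c ≠ 0; add g_3 = -a + 2b + 2c^2 + 2c to the basis.

S(f_1,g_3): lcm = ac. S = 2a + 2bc + 2c^3 - c^2 + 2c + 1.
  leading term a: subtract (-2)·g_3 from 2a + 2bc + 2c^3 - c^2 + 2c + 1 → 2bc - b + 2c^3 - 2c^2 + c + 1
  leading term bc: no divisor's leading term divides it; move 2bc to the remainder.
  leading term b: no divisor's leading term divides it; move -b to the remainder.
  leading term c^3: no divisor's leading term divides it; move 2c^3 to the remainder.
  leading term c^2: no divisor's leading term divides it; move -2c^2 to the remainder.
  leading term c: no divisor's leading term divides it; move c to the remainder.
  leading term 1: no divisor's leading term divides it; move 1 to the remainder.
  remainder 2bc - b + 2c^3 - 2c^2 + c + 1 ≠ 0; add g_4 = 2bc - b + 2c^3 - 2c^2 + c + 1 to the basis.

S(f_2,g_3): lcm = ac. S = -2a + 2bc - 2b + 2c^3 + 2c^2 + 1.
  leading term a: subtract (2)·g_3 from -2a + 2bc - 2b + 2c^3 + 2c^2 + 1 → 2bc - b + 2c^3 - 2c^2 + c + 1
  leading term bc: subtract (1)·g_4 from 2bc - b + 2c^3 - 2c^2 + c + 1 → 0
  remainder 0.

S(f_1,g_4): lcm = abc. S = -ac^3 + ac^2 + 2ac + 2a + 2bc^2 + 2bc + b.
  leading term ac^3: subtract (2c^2)·f_1 from -ac^3 + ac^2 + 2ac + 2a + 2bc^2 + 2bc + b → -2ac^2 + 2ac + 2a + 2bc^2 + 2bc + b + 2c^4 + 2c^3 + c^2
  leading term ac^2: subtract (-c)·f_1 from -2ac^2 + 2ac + 2a + 2bc^2 + 2bc + b + 2c^4 + 2c^3 + c^2 → ac + 2a + 2bc^2 + 2bc + b + 2c^4 + c^3 + 2c
  leading term ac: subtract (-2)·f_1 from ac + 2a + 2bc^2 + 2bc + b + 2c^4 + c^3 + 2c → 2bc^2 + 2bc + b + 2c^4 + c^3 - 2c^2 - 1
  leading term bc^2: subtract (c)·g_4 from 2bc^2 + 2bc + b + 2c^4 + c^3 - 2c^2 - 1 → -2bc + b - 2c^3 + 2c^2 - c - 1
  leading term bc: subtract (-1)·g_4 from -2bc + b - 2c^3 + 2c^2 - c - 1 → 0
  remainder 0.

S(f_2,g_4): lcm = abc. S = ab - ac^3 + ac^2 + 2ac + 2a - 2b^2 + b.
  leading term ab: subtract (-b)·g_3 from ab - ac^3 + ac^2 + 2ac + 2a - 2b^2 + b → -ac^3 + ac^2 + 2ac + 2a + 2bc^2 + 2bc + b
  leading term ac^3: subtract (2c^2)·f_1 from -ac^3 + ac^2 + 2ac + 2a + 2bc^2 + 2bc + b → -2ac^2 + 2ac + 2a + 2bc^2 + 2bc + b + 2c^4 + 2c^3 + c^2
  leading term ac^2: subtract (-c)·f_1 from -2ac^2 + 2ac + 2a + 2bc^2 + 2bc + b + 2c^4 + 2c^3 + c^2 → ac + 2a + 2bc^2 + 2bc + b + 2c^4 + c^3 + 2c
  leading term ac: subtract (-2)·f_1 from ac + 2a + 2bc^2 + 2bc + b + 2c^4 + c^3 + 2c → 2bc^2 + 2bc + b + 2c^4 + c^3 - 2c^2 - 1
  leading term bc^2: subtract (c)·g_4 from 2bc^2 + 2bc + b + 2c^4 + c^3 - 2c^2 - 1 → -2bc + b - 2c^3 + 2c^2 - c - 1
  leading term bc: subtract (-1)·g_4 from -2bc + b - 2c^3 + 2c^2 - c - 1 → 0
  remainder 0.

S(g_3,g_4): leading monomials are coprime, so the S-polynomial reduces to 0 (Buchberger's first criterion).
Every S-polynomial of the final basis reduces to 0, so we have a Gröbner basis.
Inter-reduce: drop elements whose leading term is divisible by another's, tail-reduce, and make monic.
Reduced Gröbner basis: {a - 2b - 2c^2 - 2c, bc + 2b + c^3 - c^2 - 2c - 2}.

Buchberger on the second generating set:
h_1 = -ac + a - b + 2c^2 + 1, LT = ac.
h_2 = -ac - 2a - 2c^2 - 2c - 1, LT = ac.

S(h_1,h_2): lcm = ac. S = 2a + b + c^2 - 2c - 2.
  leading term a: no divisor's leading term divides it; move 2a to the remainder.
  leading term b: no divisor's leading term divides it; move b to the remainder.
  leading term c^2: no divisor's leading term divides it; move c^2 to the remainder.
  leading term c: no divisor's leading term divides it; move -2c to the remainder.
  leading term 1: no divisor's leading term divides it; move -2 to the remainder.
  remainder 2a + b + c^2 - 2c - 2 ≠ 0; add k_3 = 2a + b + c^2 - 2c - 2 to the basis.

S(h_1,k_3): lcm = ac. S = -a + 2bc + b + 2c^3 - c^2 + c - 1.
  leading term a: subtract (2)·k_3 from -a + 2bc + b + 2c^3 - c^2 + c - 1 → 2bc - b + 2c^3 + 2c^2 - 2
  leading term bc: no divisor's leading term divides it; move 2bc to the remainder.
  leading term b: no divisor's leading term divides it; move -b to the remainder.
  leading term c^3: no divisor's leading term divides it; move 2c^3 to the remainder.
  leading term c^2: no divisor's leading term divides it; move 2c^2 to the remainder.
  leading term 1: no divisor's leading term divides it; move -2 to the remainder.
  remainder 2bc - b + 2c^3 + 2c^2 - 2 ≠ 0; add k_4 = 2bc - b + 2c^3 + 2c^2 - 2 to the basis.

S(h_2,k_3): lcm = ac. S = 2a + 2bc + 2c^3 - 2c^2 - 2c + 1.
  leading term a: subtract (1)·k_3 from 2a + 2bc + 2c^3 - 2c^2 - 2c + 1 → 2bc - b + 2c^3 + 2c^2 - 2
  leading term bc: subtract (1)·k_4 from 2bc - b + 2c^3 + 2c^2 - 2 → 0
  remainder 0.

S(h_1,k_4): lcm = abc. S = 2ab - ac^3 - ac^2 + a + b^2 - 2bc^2 - b.
  leading term ab: subtract (b)·k_3 from 2ab - ac^3 - ac^2 + a + b^2 - 2bc^2 - b → -ac^3 - ac^2 + a + 2bc^2 + 2bc + b
  leading term ac^3: subtract (c^2)·h_1 from -ac^3 - ac^2 + a + 2bc^2 + 2bc + b → -2ac^2 + a - 2bc^2 + 2bc + b - 2c^4 - c^2
  leading term ac^2: subtract (2c)·h_1 from -2ac^2 + a - 2bc^2 + 2bc + b - 2c^4 - c^2 → -2ac + a - 2bc^2 - bc + b - 2c^4 + c^3 - c^2 - 2c
  leading term ac: subtract (2)·h_1 from -2ac + a - 2bc^2 - bc + b - 2c^4 + c^3 - c^2 - 2c → -a - 2bc^2 - bc - 2b - 2c^4 + c^3 - 2c - 2
  leading term a: subtract (2)·k_3 from -a - 2bc^2 - bc - 2b - 2c^4 + c^3 - 2c - 2 → -2bc^2 - bc + b - 2c^4 + c^3 - 2c^2 + 2c + 2
  leading term bc^2: subtract (-c)·k_4 from -2bc^2 - bc + b - 2c^4 + c^3 - 2c^2 + 2c + 2 → -2bc + b - 2c^3 - 2c^2 + 2
  leading term bc: subtract (-1)·k_4 from -2bc + b - 2c^3 - 2c^2 + 2 → 0
  remainder 0.

S(h_2,k_4): lcm = abc. S = -ac^3 - ac^2 + a + 2bc^2 + 2bc + b.
  leading term ac^3: subtract (c^2)·h_1 from -ac^3 - ac^2 + a + 2bc^2 + 2bc + b → -2ac^2 + a - 2bc^2 + 2bc + b - 2c^4 - c^2
  leading term ac^2: subtract (2c)·h_1 from -2ac^2 + a - 2bc^2 + 2bc + b - 2c^4 - c^2 → -2ac + a - 2bc^2 - bc + b - 2c^4 + c^3 - c^2 - 2c
  leading term ac: subtract (2)·h_1 from -2ac + a - 2bc^2 - bc + b - 2c^4 + c^3 - c^2 - 2c → -a - 2bc^2 - bc - 2b - 2c^4 + c^3 - 2c - 2
  leading term a: subtract (2)·k_3 from -a - 2bc^2 - bc - 2b - 2c^4 + c^3 - 2c - 2 → -2bc^2 - bc + b - 2c^4 + c^3 - 2c^2 + 2c + 2
  leading term bc^2: subtract (-c)·k_4 from -2bc^2 - bc + b - 2c^4 + c^3 - 2c^2 + 2c + 2 → -2bc + b - 2c^3 - 2c^2 + 2
  leading term bc: subtract (-1)·k_4 from -2bc + b - 2c^3 - 2c^2 + 2 → 0
  remainder 0.

S(k_3,k_4): leading monomials are coprime, so the S-polynomial reduces to 0 (Buchberger's first criterion).
Every S-polynomial of the final basis reduces to 0, so we have a Gröbner basis.
Inter-reduce: drop elements whose leading term is divisible by another's, tail-reduce, and make monic.
Reduced Gröbner basis: {a - 2b - 2c^2 - c - 1, bc + 2b + c^3 + c^2 - 1}.

These differ, so the ideals are not equal.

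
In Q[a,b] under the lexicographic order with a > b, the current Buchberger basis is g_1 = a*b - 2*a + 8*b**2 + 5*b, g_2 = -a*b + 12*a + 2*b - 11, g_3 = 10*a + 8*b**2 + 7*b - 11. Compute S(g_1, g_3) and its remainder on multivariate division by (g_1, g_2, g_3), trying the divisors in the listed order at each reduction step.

lcm(LM(g_1), LM(g_3)) = a*b.
S = (lcm/LT(g_1))·g_1 − (lcm/LT(g_3))·g_3 = -2*a - 4/5*b**3 + 73/10*b**2 + 61/10*b.
Reduce S modulo (g_1, g_2, g_3) in that order:
  leading term a: subtract (-1/5)·g_3 from -2*a - 4/5*b**3 + 73/10*b**2 + 61/10*b → -4/5*b**3 + 89/10*b**2 + 15/2*b - 11/5
  leading term b**3: no divisor's leading term divides it; move -4/5*b**3 to the remainder.
  leading term b**2: no divisor's leading term divides it; move 89/10*b**2 to the remainder.
  leading term b: no divisor's leading term divides it; move 15/2*b to the remainder.
  leading term 1: no divisor's leading term divides it; move -11/5 to the remainder.
The remainder -4/5*b**3 + 89/10*b**2 + 15/2*b - 11/5 is nonzero, so it would be added as the next basis element.
An S-polynomial is built so that the two leading terms cancel; whether anything survives reduction is exactly the Gröbner-basis criterion.

S(g_1, g_3) = -2*a - 4/5*b**3 + 73/10*b**2 + 61/10*b; remainder on division = -4/5*b**3 + 89/10*b**2 + 15/2*b - 11/5.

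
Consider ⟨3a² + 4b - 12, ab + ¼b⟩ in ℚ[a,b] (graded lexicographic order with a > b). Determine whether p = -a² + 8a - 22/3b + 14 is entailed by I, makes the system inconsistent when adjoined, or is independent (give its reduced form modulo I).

First compute the reduced Gröbner basis of I by Buchberger's algorithm.
f_1 = 3a² + 4b - 12, LT = a².
f_2 = ab + ¼b, LT = ab.

S(f_1,f_2): lcm = a²b. S = -¼ab + 4/3b² - 4b.
  leading term ab: subtract (-¼)·f_2 from -¼ab + 4/3b² - 4b → 4/3b² - 63/16b
  leading term b²: no divisor's leading term divides it; move 4/3b² to the remainder.
  leading term b: no divisor's leading term divides it; move -63/16b to the remainder.
  remainder 4/3b² - 63/16b ≠ 0; add h_3 = 4/3b² - 63/16b to the basis.

The other S-polynomials (S(f_1,h_3), S(f_2,h_3)) all reduce to 0 modulo the current basis, so we have a Gröbner basis.
Inter-reduce: drop elements whose leading term is divisible by another's, tail-reduce, and make monic.
Reduced Gröbner basis: {a² + 4/3b - 4, ab + ¼b, b² - 189/64b}.
Label its elements g_1 = a² + 4/3b - 4, g_2 = ab + ¼b, g_3 = b² - 189/64b.

Reduce p = -a² + 8a - 22/3b + 14 modulo G:
  leading term a²: subtract (-1)·g_1 from -a² + 8a - 22/3b + 14 → 8a - 6b + 10
  leading term a: no divisor's leading term divides it; move 8a to the remainder.
  leading term b: no divisor's leading term divides it; move -6b to the remainder.
  leading term 1: no divisor's leading term divides it; move 10 to the remainder.
  normal form = 8a - 6b + 10.
The normal form is nonzero, so p ∉ I. Since p minus its normal form lies in I, I + (p) = I + (r) where r = 8a - 6b + 10; decide whether this ideal is the whole ring.
Run Buchberger on G together with r (pairs among the g_i already reduce to 0 since G is a Gröbner basis):
g_1 = a² + 4/3b - 4, LT = a².
g_2 = ab + ¼b, LT = ab.
g_3 = b² - 189/64b, LT = b².
r = 8a - 6b + 10, LT = a.

S(g_1,r): lcm = a². S = ¾ab - 5/4a + 4/3b - 4.
  leading term ab: subtract (¾)·g_2 from ¾ab - 5/4a + 4/3b - 4 → -5/4a + 55/48b - 4
  leading term a: subtract (-5/32)·r from -5/4a + 55/48b - 4 → 5/24b - 39/16
  leading term b: no divisor's leading term divides it; move 5/24b to the remainder.
  leading term 1: no divisor's leading term divides it; move -39/16 to the remainder.
  remainder 5/24b - 39/16 ≠ 0; add m_5 = 5/24b - 39/16 to the basis.

S(g_2,r): lcm = ab. S = ¾b² - b.
  leading term b²: subtract (¾)·g_3 from ¾b² - b → 311/256b
  leading term b: subtract (933/160)·m_5 from 311/256b → 36387/2560
  leading term 1: no divisor's leading term divides it; move 36387/2560 to the remainder.
  remainder 36387/2560 ≠ 0; add m_6 = 36387/2560 to the basis.

The other S-polynomials (S(g_1,g_2), S(g_1,g_3), S(g_2,g_3), S(g_3,r), S(g_1,m_5), S(g_2,m_5), S(g_3,m_5), S(r,m_5), S(g_1,m_6), S(g_2,m_6), S(g_3,m_6), S(r,m_6), S(m_5,m_6)) all reduce to 0 modulo the current basis, so we have a Gröbner basis.
Inter-reduce: drop elements whose leading term is divisible by another's, tail-reduce, and make monic.
Reduced Gröbner basis: {1}.
The reduced Gröbner basis of I + (p) is {1}: the ideal is the whole ring, so the enlarged system has no common solution — adjoining p is inconsistent.

Ideal membership is decidable via reduction modulo a Gröbner basis.

Adjoining -a² + 8a - 22/3b + 14 makes the ideal the whole ring: the system is inconsistent.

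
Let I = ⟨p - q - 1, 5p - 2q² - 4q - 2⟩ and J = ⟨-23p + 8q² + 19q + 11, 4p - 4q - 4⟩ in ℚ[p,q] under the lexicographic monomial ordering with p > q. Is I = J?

Yes, the ideals are equal.

For a fixed monomial order, each ideal has a unique reduced Gröbner basis; comparing bases decides equality.
Buchberger on the first generating set:
f_1 = p - q - 1, LT = p.
f_2 = 5p - 2q² - 4q - 2, LT = p.

S(f_1,f_2): lcm = p. S = ⅖q² - ⅕q - ⅗.
  reduce S modulo (f_1, f_2):
  remainder ⅖q² - ⅕q - ⅗ ≠ 0; add g_3 = ⅖q² - ⅕q - ⅗ to the basis.

The other S-polynomials (S(f_1,g_3), S(f_2,g_3)) all reduce to 0 modulo the current basis, so we have a Gröbner basis.
Inter-reduce: drop elements whose leading term is divisible by another's, tail-reduce, and make monic.
Reduced Gröbner basis: {p - q - 1, q² - ½q - 3/2}.

Buchberger on the second generating set:
h_1 = -23p + 8q² + 19q + 11, LT = p.
h_2 = 4p - 4q - 4, LT = p.

S(h_1,h_2): lcm = p. S = -8/23q² + 4/23q + 12/23.
  reduce S modulo (h_1, h_2):
  remainder -8/23q² + 4/23q + 12/23 ≠ 0; add k_3 = -8/23q² + 4/23q + 12/23 to the basis.

The other S-polynomials (S(h_1,k_3), S(h_2,k_3)) all reduce to 0 modulo the current basis, so we have a Gröbner basis.
Inter-reduce: drop elements whose leading term is divisible by another's, tail-reduce, and make monic.
Reduced Gröbner basis: {p - q - 1, q² - ½q - 3/2}.

These coincide, so the ideals are equal.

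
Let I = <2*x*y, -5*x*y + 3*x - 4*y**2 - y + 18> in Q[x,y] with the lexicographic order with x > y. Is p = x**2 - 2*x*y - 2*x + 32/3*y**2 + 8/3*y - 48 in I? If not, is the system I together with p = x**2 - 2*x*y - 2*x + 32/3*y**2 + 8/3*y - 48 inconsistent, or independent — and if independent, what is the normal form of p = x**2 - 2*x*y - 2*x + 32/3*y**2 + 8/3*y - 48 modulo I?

x**2 - 2*x*y - 2*x + 32/3*y**2 + 8/3*y - 48 lies in I (it reduces to 0).

First compute the reduced Gröbner basis of I by Buchberger's algorithm.
f_1 = 2*x*y, LT = x*y.
f_2 = -5*x*y + 3*x - 4*y**2 - y + 18, LT = x*y.

S(f_1,f_2): lcm = x*y. S = 3/5*x - 4/5*y**2 - 1/5*y + 18/5.
  reduce S modulo (f_1, f_2):
  remainder 3/5*x - 4/5*y**2 - 1/5*y + 18/5 ≠ 0; add h_3 = 3/5*x - 4/5*y**2 - 1/5*y + 18/5 to the basis.

S(f_1,h_3): lcm = x*y. S = 4/3*y**3 + 1/3*y**2 - 6*y.
  reduce S modulo (f_1, f_2, h_3):
  remainder 4/3*y**3 + 1/3*y**2 - 6*y ≠ 0; add h_4 = 4/3*y**3 + 1/3*y**2 - 6*y to the basis.

The other S-polynomials (S(f_2,h_3), S(f_1,h_4), S(f_2,h_4), S(h_3,h_4)) all reduce to 0 modulo the current basis, so we have a Gröbner basis.
Inter-reduce: drop elements whose leading term is divisible by another's, tail-reduce, and make monic.
Reduced Gröbner basis: {x - 4/3*y**2 - 1/3*y + 6, y**3 + 1/4*y**2 - 9/2*y}.
Label its elements g_1 = x - 4/3*y**2 - 1/3*y + 6, g_2 = y**3 + 1/4*y**2 - 9/2*y.

Reduce p = x**2 - 2*x*y - 2*x + 32/3*y**2 + 8/3*y - 48 modulo G:
  leading term x**2: subtract (x)·g_1 from x**2 - 2*x*y - 2*x + 32/3*y**2 + 8/3*y - 48 → 4/3*x*y**2 - 5/3*x*y - 8*x + 32/3*y**2 + 8/3*y - 48
  leading term x*y**2: subtract (4/3*y**2)·g_1 from 4/3*x*y**2 - 5/3*x*y - 8*x + 32/3*y**2 + 8/3*y - 48 → -5/3*x*y - 8*x + 16/9*y**4 + 4/9*y**3 + 8/3*y**2 + 8/3*y - 48
  leading term x*y: subtract (-5/3*y)·g_1 from -5/3*x*y - 8*x + 16/9*y**4 + 4/9*y**3 + 8/3*y**2 + 8/3*y - 48 → -8*x + 16/9*y**4 - 16/9*y**3 + 19/9*y**2 + 38/3*y - 48
  leading term x: subtract (-8)·g_1 from -8*x + 16/9*y**4 - 16/9*y**3 + 19/9*y**2 + 38/3*y - 48 → 16/9*y**4 - 16/9*y**3 - 77/9*y**2 + 10*y
  leading term y**4: subtract (16/9*y)·g_2 from 16/9*y**4 - 16/9*y**3 - 77/9*y**2 + 10*y → -20/9*y**3 - 5/9*y**2 + 10*y
  leading term y**3: subtract (-20/9)·g_2 from -20/9*y**3 - 5/9*y**2 + 10*y → 0
  normal form = 0.
Since the normal form is 0, p ∈ I.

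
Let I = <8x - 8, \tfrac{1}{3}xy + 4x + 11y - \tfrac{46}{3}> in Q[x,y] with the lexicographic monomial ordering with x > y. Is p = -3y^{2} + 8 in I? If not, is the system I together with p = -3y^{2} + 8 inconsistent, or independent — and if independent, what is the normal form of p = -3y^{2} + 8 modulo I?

Adjoining -3y^{2} + 8 makes the ideal the whole ring: the system is inconsistent.

First compute the reduced Gröbner basis of I by Buchberger's algorithm.
f_1 = 8x - 8, LT = x.
f_2 = \tfrac{1}{3}xy + 4x + 11y - \tfrac{46}{3}, LT = xy.

S(f_1,f_2): lcm = xy. S = -12x - 34y + 46.
  leading term x: subtract (-\tfrac{3}{2})·f_1 from -12x - 34y + 46 → -34y + 34
  leading term y: no divisor's leading term divides it; move -34y to the remainder.
  leading term 1: no divisor's leading term divides it; move 34 to the remainder.
  remainder -34y + 34 ≠ 0; add h_3 = -34y + 34 to the basis.

The other S-polynomials (S(f_1,h_3), S(f_2,h_3)) all reduce to 0 modulo the current basis, so we have a Gröbner basis.
Inter-reduce: drop elements whose leading term is divisible by another's, tail-reduce, and make monic.
Reduced Gröbner basis: {x - 1, y - 1}.
Label its elements g_1 = x - 1, g_2 = y - 1.

Reduce p = -3y^{2} + 8 modulo G:
  leading term y^{2}: subtract (-3y)·g_2 from -3y^{2} + 8 → -3y + 8
  leading term y: subtract (-3)·g_2 from -3y + 8 → 5
  leading term 1: no divisor's leading term divides it; move 5 to the remainder.
  normal form = 5.
The normal form is nonzero, so p ∉ I. Since p minus its normal form lies in I, I + (p) = I + (r) where r = 5; decide whether this ideal is the whole ring.
Here r = 5 is a nonzero constant, hence a unit: 1 ∈ I + (p), the Gröbner basis of I + (p) is {1}, and the enlarged system has no common solution — adjoining p is inconsistent.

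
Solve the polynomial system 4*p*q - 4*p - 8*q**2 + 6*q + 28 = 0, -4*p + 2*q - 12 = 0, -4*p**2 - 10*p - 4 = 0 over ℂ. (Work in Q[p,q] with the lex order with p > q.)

{(-2, 2)}

Compute a lex Gröbner basis by Buchberger's algorithm.
f_1 = 4*p*q - 4*p - 8*q**2 + 6*q + 28, LT = p*q.
f_2 = -4*p + 2*q - 12, LT = p.
f_3 = -4*p**2 - 10*p - 4, LT = p**2.

S(f_1,f_2): lcm = p*q. S = -p - 3/2*q**2 - 3/2*q + 7.
  leading term p: subtract (1/4)·f_2 from -p - 3/2*q**2 - 3/2*q + 7 → -3/2*q**2 - 2*q + 10
  leading term q**2: no divisor's leading term divides it; move -3/2*q**2 to the remainder.
  leading term q: no divisor's leading term divides it; move -2*q to the remainder.
  leading term 1: no divisor's leading term divides it; move 10 to the remainder.
  remainder -3/2*q**2 - 2*q + 10 ≠ 0; add h_4 = -3/2*q**2 - 2*q + 10 to the basis.

S(f_1,f_3): lcm = p**2*q. S = -p**2 - 2*p*q**2 - p*q + 7*p - q.
  leading term p**2: subtract (1/4*p)·f_2 from -p**2 - 2*p*q**2 - p*q + 7*p - q → -2*p*q**2 - 3/2*p*q + 10*p - q
  leading term p*q**2: subtract (-1/2*q)·f_1 from -2*p*q**2 - 3/2*p*q + 10*p - q → -7/2*p*q + 10*p - 4*q**3 + 3*q**2 + 13*q
  leading term p*q: subtract (-7/8)·f_1 from -7/2*p*q + 10*p - 4*q**3 + 3*q**2 + 13*q → 13/2*p - 4*q**3 - 4*q**2 + 73/4*q + 49/2
  leading term p: subtract (-13/8)·f_2 from 13/2*p - 4*q**3 - 4*q**2 + 73/4*q + 49/2 → -4*q**3 - 4*q**2 + 43/2*q + 5
  leading term q**3: subtract (8/3*q)·h_4 from -4*q**3 - 4*q**2 + 43/2*q + 5 → 4/3*q**2 - 31/6*q + 5
  leading term q**2: subtract (-8/9)·h_4 from 4/3*q**2 - 31/6*q + 5 → -125/18*q + 125/9
  leading term q: no divisor's leading term divides it; move -125/18*q to the remainder.
  leading term 1: no divisor's leading term divides it; move 125/9 to the remainder.
  remainder -125/18*q + 125/9 ≠ 0; add h_5 = -125/18*q + 125/9 to the basis.

The other S-polynomials (S(f_2,f_3), S(f_1,h_4), S(f_2,h_4), S(f_3,h_4), S(f_1,h_5), S(f_2,h_5), S(f_3,h_5), S(h_4,h_5)) all reduce to 0 modulo the current basis, so we have a Gröbner basis.
Inter-reduce: drop elements whose leading term is divisible by another's, tail-reduce, and make monic.
Reduced Gröbner basis: {p + 2, q - 2}.

Since the basis is lex-ordered, q - 2 is univariate in q. Its roots are {2}. Back-substituting each root into the other basis elements fixes the other coordinates.
  q = 2: the earlier basis element becomes p + 2 = 0, giving p = -2 — point (-2, 2).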